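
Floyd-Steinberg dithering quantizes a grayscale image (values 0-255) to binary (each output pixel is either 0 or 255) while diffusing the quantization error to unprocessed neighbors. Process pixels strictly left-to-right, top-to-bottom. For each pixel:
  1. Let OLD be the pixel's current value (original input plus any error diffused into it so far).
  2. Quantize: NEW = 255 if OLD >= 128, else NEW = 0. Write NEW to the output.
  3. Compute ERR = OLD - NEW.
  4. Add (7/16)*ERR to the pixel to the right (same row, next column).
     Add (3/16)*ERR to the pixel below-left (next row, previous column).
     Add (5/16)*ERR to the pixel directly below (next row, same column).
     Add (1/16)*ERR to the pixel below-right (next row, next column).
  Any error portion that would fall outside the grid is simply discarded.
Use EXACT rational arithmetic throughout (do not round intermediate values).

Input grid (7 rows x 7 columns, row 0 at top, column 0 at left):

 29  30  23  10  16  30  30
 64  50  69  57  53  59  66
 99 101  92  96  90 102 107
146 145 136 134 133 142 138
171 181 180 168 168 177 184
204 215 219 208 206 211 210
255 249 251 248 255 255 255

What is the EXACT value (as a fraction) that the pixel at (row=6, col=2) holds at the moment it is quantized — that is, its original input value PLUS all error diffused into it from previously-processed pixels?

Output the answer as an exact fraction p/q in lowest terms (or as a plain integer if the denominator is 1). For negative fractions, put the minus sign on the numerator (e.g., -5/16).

(0,0): OLD=29 → NEW=0, ERR=29
(0,1): OLD=683/16 → NEW=0, ERR=683/16
(0,2): OLD=10669/256 → NEW=0, ERR=10669/256
(0,3): OLD=115643/4096 → NEW=0, ERR=115643/4096
(0,4): OLD=1858077/65536 → NEW=0, ERR=1858077/65536
(0,5): OLD=44463819/1048576 → NEW=0, ERR=44463819/1048576
(0,6): OLD=814563213/16777216 → NEW=0, ERR=814563213/16777216
(1,0): OLD=20753/256 → NEW=0, ERR=20753/256
(1,1): OLD=222071/2048 → NEW=0, ERR=222071/2048
(1,2): OLD=9006275/65536 → NEW=255, ERR=-7705405/65536
(1,3): OLD=5846983/262144 → NEW=0, ERR=5846983/262144
(1,4): OLD=1364550197/16777216 → NEW=0, ERR=1364550197/16777216
(1,5): OLD=15933003077/134217728 → NEW=0, ERR=15933003077/134217728
(1,6): OLD=291538839659/2147483648 → NEW=255, ERR=-256069490581/2147483648
(2,0): OLD=4740365/32768 → NEW=255, ERR=-3615475/32768
(2,1): OLD=73017439/1048576 → NEW=0, ERR=73017439/1048576
(2,2): OLD=1622057693/16777216 → NEW=0, ERR=1622057693/16777216
(2,3): OLD=20558154549/134217728 → NEW=255, ERR=-13667366091/134217728
(2,4): OLD=101488319045/1073741824 → NEW=0, ERR=101488319045/1073741824
(2,5): OLD=5606623979799/34359738368 → NEW=255, ERR=-3155109304041/34359738368
(2,6): OLD=20331396498961/549755813888 → NEW=0, ERR=20331396498961/549755813888
(3,0): OLD=2090049853/16777216 → NEW=0, ERR=2090049853/16777216
(3,1): OLD=31204967545/134217728 → NEW=255, ERR=-3020553095/134217728
(3,2): OLD=152070173051/1073741824 → NEW=255, ERR=-121733992069/1073741824
(3,3): OLD=327886633005/4294967296 → NEW=0, ERR=327886633005/4294967296
(3,4): OLD=94753132111165/549755813888 → NEW=255, ERR=-45434600430275/549755813888
(3,5): OLD=395775235333127/4398046511104 → NEW=0, ERR=395775235333127/4398046511104
(3,6): OLD=12890715212890713/70368744177664 → NEW=255, ERR=-5053314552413607/70368744177664
(4,0): OLD=441760038643/2147483648 → NEW=255, ERR=-105848291597/2147483648
(4,1): OLD=4773652784599/34359738368 → NEW=255, ERR=-3988080499241/34359738368
(4,2): OLD=58658061873913/549755813888 → NEW=0, ERR=58658061873913/549755813888
(4,3): OLD=949782950370691/4398046511104 → NEW=255, ERR=-171718909960829/4398046511104
(4,4): OLD=5162807126553625/35184372088832 → NEW=255, ERR=-3809207756098535/35184372088832
(4,5): OLD=156641821240099097/1125899906842624 → NEW=255, ERR=-130462655004770023/1125899906842624
(4,6): OLD=2098464036763486847/18014398509481984 → NEW=0, ERR=2098464036763486847/18014398509481984
(5,0): OLD=91718081207669/549755813888 → NEW=255, ERR=-48469651333771/549755813888
(5,1): OLD=690851511735975/4398046511104 → NEW=255, ERR=-430650348595545/4398046511104
(5,2): OLD=6858446987955393/35184372088832 → NEW=255, ERR=-2113567894696767/35184372088832
(5,3): OLD=43878175670978597/281474976710656 → NEW=255, ERR=-27897943390238683/281474976710656
(5,4): OLD=1885002431086557687/18014398509481984 → NEW=0, ERR=1885002431086557687/18014398509481984
(5,5): OLD=33959845862201745287/144115188075855872 → NEW=255, ERR=-2789527097141502073/144115188075855872
(5,6): OLD=531939683884814126345/2305843009213693952 → NEW=255, ERR=-56050283464677831415/2305843009213693952
(6,0): OLD=14713292666166845/70368744177664 → NEW=255, ERR=-3230737099137475/70368744177664
(6,1): OLD=204396366483304161/1125899906842624 → NEW=255, ERR=-82708109761564959/1125899906842624
(6,2): OLD=3159464584474216835/18014398509481984 → NEW=255, ERR=-1434207035443689085/18014398509481984
Target (6,2): original=251, with diffused error = 3159464584474216835/18014398509481984

Answer: 3159464584474216835/18014398509481984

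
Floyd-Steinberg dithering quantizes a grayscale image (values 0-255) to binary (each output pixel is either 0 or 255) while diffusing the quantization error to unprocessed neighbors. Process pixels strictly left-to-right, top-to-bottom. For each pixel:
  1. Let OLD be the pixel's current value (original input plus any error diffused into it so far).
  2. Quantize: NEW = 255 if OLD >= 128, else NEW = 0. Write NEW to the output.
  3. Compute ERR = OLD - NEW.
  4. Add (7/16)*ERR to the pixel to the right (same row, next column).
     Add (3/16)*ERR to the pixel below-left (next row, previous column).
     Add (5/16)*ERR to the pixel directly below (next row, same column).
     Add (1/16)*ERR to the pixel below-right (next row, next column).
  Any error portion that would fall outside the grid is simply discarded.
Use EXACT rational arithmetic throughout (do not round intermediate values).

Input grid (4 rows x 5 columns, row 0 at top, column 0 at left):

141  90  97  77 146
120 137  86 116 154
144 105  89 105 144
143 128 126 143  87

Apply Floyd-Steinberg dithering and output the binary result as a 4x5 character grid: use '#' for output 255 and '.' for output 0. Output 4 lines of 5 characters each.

Answer: #...#
.#.#.
#.#.#
#.#..

Derivation:
(0,0): OLD=141 → NEW=255, ERR=-114
(0,1): OLD=321/8 → NEW=0, ERR=321/8
(0,2): OLD=14663/128 → NEW=0, ERR=14663/128
(0,3): OLD=260337/2048 → NEW=0, ERR=260337/2048
(0,4): OLD=6606487/32768 → NEW=255, ERR=-1749353/32768
(1,0): OLD=11763/128 → NEW=0, ERR=11763/128
(1,1): OLD=208997/1024 → NEW=255, ERR=-52123/1024
(1,2): OLD=4124553/32768 → NEW=0, ERR=4124553/32768
(1,3): OLD=27255477/131072 → NEW=255, ERR=-6167883/131072
(1,4): OLD=261460735/2097152 → NEW=0, ERR=261460735/2097152
(2,0): OLD=2673447/16384 → NEW=255, ERR=-1504473/16384
(2,1): OLD=41032925/524288 → NEW=0, ERR=41032925/524288
(2,2): OLD=1263079255/8388608 → NEW=255, ERR=-876015785/8388608
(2,3): OLD=10180442773/134217728 → NEW=0, ERR=10180442773/134217728
(2,4): OLD=457852267731/2147483648 → NEW=255, ERR=-89756062509/2147483648
(3,0): OLD=1081954039/8388608 → NEW=255, ERR=-1057141001/8388608
(3,1): OLD=4832089323/67108864 → NEW=0, ERR=4832089323/67108864
(3,2): OLD=309196684489/2147483648 → NEW=255, ERR=-238411645751/2147483648
(3,3): OLD=445683532465/4294967296 → NEW=0, ERR=445683532465/4294967296
(3,4): OLD=8526592746933/68719476736 → NEW=0, ERR=8526592746933/68719476736
Row 0: #...#
Row 1: .#.#.
Row 2: #.#.#
Row 3: #.#..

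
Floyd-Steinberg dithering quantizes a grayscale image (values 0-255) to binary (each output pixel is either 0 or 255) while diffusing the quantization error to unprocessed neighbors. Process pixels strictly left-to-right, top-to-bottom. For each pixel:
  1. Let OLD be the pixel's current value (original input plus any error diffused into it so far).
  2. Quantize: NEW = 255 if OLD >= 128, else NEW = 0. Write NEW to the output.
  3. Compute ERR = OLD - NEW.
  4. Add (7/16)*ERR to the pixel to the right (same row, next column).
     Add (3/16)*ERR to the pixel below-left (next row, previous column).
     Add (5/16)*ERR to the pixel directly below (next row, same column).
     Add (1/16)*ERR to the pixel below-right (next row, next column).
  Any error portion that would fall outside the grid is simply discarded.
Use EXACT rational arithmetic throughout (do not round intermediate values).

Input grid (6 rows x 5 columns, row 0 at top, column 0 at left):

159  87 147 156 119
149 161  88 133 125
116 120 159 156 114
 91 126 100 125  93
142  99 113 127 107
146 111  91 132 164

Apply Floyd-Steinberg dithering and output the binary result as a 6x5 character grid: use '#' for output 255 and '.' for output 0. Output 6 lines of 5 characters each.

(0,0): OLD=159 → NEW=255, ERR=-96
(0,1): OLD=45 → NEW=0, ERR=45
(0,2): OLD=2667/16 → NEW=255, ERR=-1413/16
(0,3): OLD=30045/256 → NEW=0, ERR=30045/256
(0,4): OLD=697739/4096 → NEW=255, ERR=-346741/4096
(1,0): OLD=2039/16 → NEW=0, ERR=2039/16
(1,1): OLD=26657/128 → NEW=255, ERR=-5983/128
(1,2): OLD=265301/4096 → NEW=0, ERR=265301/4096
(1,3): OLD=2893761/16384 → NEW=255, ERR=-1284159/16384
(1,4): OLD=18766947/262144 → NEW=0, ERR=18766947/262144
(2,0): OLD=301179/2048 → NEW=255, ERR=-221061/2048
(2,1): OLD=5130073/65536 → NEW=0, ERR=5130073/65536
(2,2): OLD=205384971/1048576 → NEW=255, ERR=-62001909/1048576
(2,3): OLD=2065421873/16777216 → NEW=0, ERR=2065421873/16777216
(2,4): OLD=49750039319/268435456 → NEW=255, ERR=-18701001961/268435456
(3,0): OLD=75440875/1048576 → NEW=0, ERR=75440875/1048576
(3,1): OLD=1376616111/8388608 → NEW=255, ERR=-762478929/8388608
(3,2): OLD=18718252181/268435456 → NEW=0, ERR=18718252181/268435456
(3,3): OLD=95144616565/536870912 → NEW=255, ERR=-41757465995/536870912
(3,4): OLD=385645135417/8589934592 → NEW=0, ERR=385645135417/8589934592
(4,0): OLD=19789115589/134217728 → NEW=255, ERR=-14436405051/134217728
(4,1): OLD=176563083493/4294967296 → NEW=0, ERR=176563083493/4294967296
(4,2): OLD=9106134234571/68719476736 → NEW=255, ERR=-8417332333109/68719476736
(4,3): OLD=68039227967333/1099511627776 → NEW=0, ERR=68039227967333/1099511627776
(4,4): OLD=2519932098832963/17592186044416 → NEW=255, ERR=-1966075342493117/17592186044416
(5,0): OLD=8252908045775/68719476736 → NEW=0, ERR=8252908045775/68719476736
(5,1): OLD=80648878648781/549755813888 → NEW=255, ERR=-59538853892659/549755813888
(5,2): OLD=343276222172117/17592186044416 → NEW=0, ERR=343276222172117/17592186044416
(5,3): OLD=9236926403410699/70368744177664 → NEW=255, ERR=-8707103361893621/70368744177664
(5,4): OLD=88730864928981961/1125899906842624 → NEW=0, ERR=88730864928981961/1125899906842624
Row 0: #.#.#
Row 1: .#.#.
Row 2: #.#.#
Row 3: .#.#.
Row 4: #.#.#
Row 5: .#.#.

Answer: #.#.#
.#.#.
#.#.#
.#.#.
#.#.#
.#.#.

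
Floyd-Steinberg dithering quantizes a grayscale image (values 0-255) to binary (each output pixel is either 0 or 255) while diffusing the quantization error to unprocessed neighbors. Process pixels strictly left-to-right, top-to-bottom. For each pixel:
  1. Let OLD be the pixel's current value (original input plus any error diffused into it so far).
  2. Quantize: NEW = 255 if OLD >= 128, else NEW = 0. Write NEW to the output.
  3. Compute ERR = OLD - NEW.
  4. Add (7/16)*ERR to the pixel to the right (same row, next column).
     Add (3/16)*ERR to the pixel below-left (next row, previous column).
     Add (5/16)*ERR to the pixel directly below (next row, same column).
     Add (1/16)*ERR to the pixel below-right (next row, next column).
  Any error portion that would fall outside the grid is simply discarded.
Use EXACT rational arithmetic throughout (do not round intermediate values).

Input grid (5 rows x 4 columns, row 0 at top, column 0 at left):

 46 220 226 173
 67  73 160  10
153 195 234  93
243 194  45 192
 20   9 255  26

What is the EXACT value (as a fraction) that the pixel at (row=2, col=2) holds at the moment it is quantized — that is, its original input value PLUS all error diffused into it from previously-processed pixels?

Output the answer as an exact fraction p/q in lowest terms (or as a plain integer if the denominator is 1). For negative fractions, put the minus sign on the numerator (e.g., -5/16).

Answer: 183495369/1048576

Derivation:
(0,0): OLD=46 → NEW=0, ERR=46
(0,1): OLD=1921/8 → NEW=255, ERR=-119/8
(0,2): OLD=28095/128 → NEW=255, ERR=-4545/128
(0,3): OLD=322489/2048 → NEW=255, ERR=-199751/2048
(1,0): OLD=10059/128 → NEW=0, ERR=10059/128
(1,1): OLD=101325/1024 → NEW=0, ERR=101325/1024
(1,2): OLD=5668113/32768 → NEW=255, ERR=-2687727/32768
(1,3): OLD=-30714809/524288 → NEW=0, ERR=-30714809/524288
(2,0): OLD=3213087/16384 → NEW=255, ERR=-964833/16384
(2,1): OLD=99452421/524288 → NEW=255, ERR=-34241019/524288
(2,2): OLD=183495369/1048576 → NEW=255, ERR=-83891511/1048576
Target (2,2): original=234, with diffused error = 183495369/1048576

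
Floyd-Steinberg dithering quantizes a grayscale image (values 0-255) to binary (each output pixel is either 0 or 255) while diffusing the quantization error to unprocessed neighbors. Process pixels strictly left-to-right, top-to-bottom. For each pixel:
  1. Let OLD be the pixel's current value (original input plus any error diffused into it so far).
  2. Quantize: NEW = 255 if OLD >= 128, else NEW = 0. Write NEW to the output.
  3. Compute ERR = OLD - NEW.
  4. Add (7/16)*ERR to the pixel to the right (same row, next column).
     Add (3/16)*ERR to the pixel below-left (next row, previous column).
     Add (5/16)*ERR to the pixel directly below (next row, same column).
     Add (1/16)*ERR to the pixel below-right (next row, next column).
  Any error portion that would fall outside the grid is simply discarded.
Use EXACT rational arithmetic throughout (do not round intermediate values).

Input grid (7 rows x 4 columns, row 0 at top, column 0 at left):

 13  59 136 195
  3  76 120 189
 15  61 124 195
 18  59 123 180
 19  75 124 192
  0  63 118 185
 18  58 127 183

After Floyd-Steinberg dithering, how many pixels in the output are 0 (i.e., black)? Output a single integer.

Answer: 17

Derivation:
(0,0): OLD=13 → NEW=0, ERR=13
(0,1): OLD=1035/16 → NEW=0, ERR=1035/16
(0,2): OLD=42061/256 → NEW=255, ERR=-23219/256
(0,3): OLD=636187/4096 → NEW=255, ERR=-408293/4096
(1,0): OLD=4913/256 → NEW=0, ERR=4913/256
(1,1): OLD=181079/2048 → NEW=0, ERR=181079/2048
(1,2): OLD=7581987/65536 → NEW=0, ERR=7581987/65536
(1,3): OLD=212647269/1048576 → NEW=255, ERR=-54739611/1048576
(2,0): OLD=1231277/32768 → NEW=0, ERR=1231277/32768
(2,1): OLD=134177343/1048576 → NEW=0, ERR=134177343/1048576
(2,2): OLD=444333595/2097152 → NEW=255, ERR=-90440165/2097152
(2,3): OLD=5605260559/33554432 → NEW=255, ERR=-2951119601/33554432
(3,0): OLD=901526237/16777216 → NEW=0, ERR=901526237/16777216
(3,1): OLD=31342412867/268435456 → NEW=0, ERR=31342412867/268435456
(3,2): OLD=653318691261/4294967296 → NEW=255, ERR=-441897969219/4294967296
(3,3): OLD=7202282025387/68719476736 → NEW=0, ERR=7202282025387/68719476736
(4,0): OLD=247753716185/4294967296 → NEW=0, ERR=247753716185/4294967296
(4,1): OLD=4150363303435/34359738368 → NEW=0, ERR=4150363303435/34359738368
(4,2): OLD=188723194324907/1099511627776 → NEW=255, ERR=-91652270757973/1099511627776
(4,3): OLD=3199190507132957/17592186044416 → NEW=255, ERR=-1286816934193123/17592186044416
(5,0): OLD=22361238557705/549755813888 → NEW=0, ERR=22361238557705/549755813888
(5,1): OLD=1873891328225119/17592186044416 → NEW=0, ERR=1873891328225119/17592186044416
(5,2): OLD=1164488753049211/8796093022208 → NEW=255, ERR=-1078514967613829/8796093022208
(5,3): OLD=29073140141784571/281474976710656 → NEW=0, ERR=29073140141784571/281474976710656
(6,0): OLD=14266021734699965/281474976710656 → NEW=0, ERR=14266021734699965/281474976710656
(6,1): OLD=418893754039015419/4503599627370496 → NEW=0, ERR=418893754039015419/4503599627370496
(6,2): OLD=11197799310829843437/72057594037927936 → NEW=255, ERR=-7176887168841780243/72057594037927936
(6,3): OLD=189124849927952298619/1152921504606846976 → NEW=255, ERR=-104870133746793680261/1152921504606846976
Output grid:
  Row 0: ..##  (2 black, running=2)
  Row 1: ...#  (3 black, running=5)
  Row 2: ..##  (2 black, running=7)
  Row 3: ..#.  (3 black, running=10)
  Row 4: ..##  (2 black, running=12)
  Row 5: ..#.  (3 black, running=15)
  Row 6: ..##  (2 black, running=17)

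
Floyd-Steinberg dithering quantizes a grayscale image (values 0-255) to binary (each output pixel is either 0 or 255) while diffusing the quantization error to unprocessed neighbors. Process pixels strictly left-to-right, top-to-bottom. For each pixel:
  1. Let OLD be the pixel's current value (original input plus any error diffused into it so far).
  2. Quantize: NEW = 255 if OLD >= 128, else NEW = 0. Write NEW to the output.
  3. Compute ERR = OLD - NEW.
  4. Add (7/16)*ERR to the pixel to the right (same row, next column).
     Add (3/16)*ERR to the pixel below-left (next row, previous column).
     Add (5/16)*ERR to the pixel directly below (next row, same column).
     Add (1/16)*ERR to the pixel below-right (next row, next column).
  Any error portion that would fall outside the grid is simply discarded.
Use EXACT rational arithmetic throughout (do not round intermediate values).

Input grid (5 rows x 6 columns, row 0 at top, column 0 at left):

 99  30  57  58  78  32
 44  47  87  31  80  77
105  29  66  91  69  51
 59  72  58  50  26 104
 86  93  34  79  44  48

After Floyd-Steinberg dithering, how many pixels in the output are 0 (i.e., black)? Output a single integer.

(0,0): OLD=99 → NEW=0, ERR=99
(0,1): OLD=1173/16 → NEW=0, ERR=1173/16
(0,2): OLD=22803/256 → NEW=0, ERR=22803/256
(0,3): OLD=397189/4096 → NEW=0, ERR=397189/4096
(0,4): OLD=7892131/65536 → NEW=0, ERR=7892131/65536
(0,5): OLD=88799349/1048576 → NEW=0, ERR=88799349/1048576
(1,0): OLD=22703/256 → NEW=0, ERR=22703/256
(1,1): OLD=269513/2048 → NEW=255, ERR=-252727/2048
(1,2): OLD=5479549/65536 → NEW=0, ERR=5479549/65536
(1,3): OLD=33037945/262144 → NEW=0, ERR=33037945/262144
(1,4): OLD=3266688651/16777216 → NEW=255, ERR=-1011501429/16777216
(1,5): OLD=22713353565/268435456 → NEW=0, ERR=22713353565/268435456
(2,0): OLD=3590579/32768 → NEW=0, ERR=3590579/32768
(2,1): OLD=62491105/1048576 → NEW=0, ERR=62491105/1048576
(2,2): OLD=2250157027/16777216 → NEW=255, ERR=-2028033053/16777216
(2,3): OLD=9585898891/134217728 → NEW=0, ERR=9585898891/134217728
(2,4): OLD=451606129953/4294967296 → NEW=0, ERR=451606129953/4294967296
(2,5): OLD=8224060142583/68719476736 → NEW=0, ERR=8224060142583/68719476736
(3,0): OLD=1751821699/16777216 → NEW=0, ERR=1751821699/16777216
(3,1): OLD=16171835207/134217728 → NEW=0, ERR=16171835207/134217728
(3,2): OLD=96696067013/1073741824 → NEW=0, ERR=96696067013/1073741824
(3,3): OLD=8512849464015/68719476736 → NEW=0, ERR=8512849464015/68719476736
(3,4): OLD=76942949813231/549755813888 → NEW=255, ERR=-63244782728209/549755813888
(3,5): OLD=858848185549473/8796093022208 → NEW=0, ERR=858848185549473/8796093022208
(4,0): OLD=303271967309/2147483648 → NEW=255, ERR=-244336362931/2147483648
(4,1): OLD=3583257523817/34359738368 → NEW=0, ERR=3583257523817/34359738368
(4,2): OLD=152310270140011/1099511627776 → NEW=255, ERR=-128065194942869/1099511627776
(4,3): OLD=893902366282039/17592186044416 → NEW=0, ERR=893902366282039/17592186044416
(4,4): OLD=15855428878814375/281474976710656 → NEW=0, ERR=15855428878814375/281474976710656
(4,5): OLD=432195165196557105/4503599627370496 → NEW=0, ERR=432195165196557105/4503599627370496
Output grid:
  Row 0: ......  (6 black, running=6)
  Row 1: .#..#.  (4 black, running=10)
  Row 2: ..#...  (5 black, running=15)
  Row 3: ....#.  (5 black, running=20)
  Row 4: #.#...  (4 black, running=24)

Answer: 24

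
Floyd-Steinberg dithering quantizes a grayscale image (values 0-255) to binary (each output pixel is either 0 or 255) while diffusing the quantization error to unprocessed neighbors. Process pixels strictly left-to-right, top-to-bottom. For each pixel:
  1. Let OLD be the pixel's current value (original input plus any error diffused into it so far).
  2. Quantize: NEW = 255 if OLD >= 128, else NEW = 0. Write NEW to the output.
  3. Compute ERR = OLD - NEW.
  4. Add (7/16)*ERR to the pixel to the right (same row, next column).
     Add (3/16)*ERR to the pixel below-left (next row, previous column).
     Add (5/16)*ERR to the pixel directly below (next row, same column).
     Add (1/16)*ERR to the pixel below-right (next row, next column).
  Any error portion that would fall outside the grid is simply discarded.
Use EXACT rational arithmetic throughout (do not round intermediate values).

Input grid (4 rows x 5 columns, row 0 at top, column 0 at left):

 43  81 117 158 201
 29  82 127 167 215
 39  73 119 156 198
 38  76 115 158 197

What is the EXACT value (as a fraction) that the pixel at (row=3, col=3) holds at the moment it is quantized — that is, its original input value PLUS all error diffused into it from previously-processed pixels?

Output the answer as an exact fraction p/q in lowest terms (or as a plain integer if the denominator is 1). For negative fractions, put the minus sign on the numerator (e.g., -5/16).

(0,0): OLD=43 → NEW=0, ERR=43
(0,1): OLD=1597/16 → NEW=0, ERR=1597/16
(0,2): OLD=41131/256 → NEW=255, ERR=-24149/256
(0,3): OLD=478125/4096 → NEW=0, ERR=478125/4096
(0,4): OLD=16519611/65536 → NEW=255, ERR=-192069/65536
(1,0): OLD=15655/256 → NEW=0, ERR=15655/256
(1,1): OLD=255889/2048 → NEW=0, ERR=255889/2048
(1,2): OLD=11816805/65536 → NEW=255, ERR=-4894875/65536
(1,3): OLD=43084929/262144 → NEW=255, ERR=-23761791/262144
(1,4): OLD=762201443/4194304 → NEW=255, ERR=-307346077/4194304
(2,0): OLD=2671819/32768 → NEW=0, ERR=2671819/32768
(2,1): OLD=144216809/1048576 → NEW=255, ERR=-123170071/1048576
(2,2): OLD=588581883/16777216 → NEW=0, ERR=588581883/16777216
(2,3): OLD=33450990273/268435456 → NEW=0, ERR=33450990273/268435456
(2,4): OLD=961877637895/4294967296 → NEW=255, ERR=-133339022585/4294967296
(3,0): OLD=695515035/16777216 → NEW=0, ERR=695515035/16777216
(3,1): OLD=9274905599/134217728 → NEW=0, ERR=9274905599/134217728
(3,2): OLD=739677900709/4294967296 → NEW=255, ERR=-355538759771/4294967296
(3,3): OLD=1349455640253/8589934592 → NEW=255, ERR=-840977680707/8589934592
Target (3,3): original=158, with diffused error = 1349455640253/8589934592

Answer: 1349455640253/8589934592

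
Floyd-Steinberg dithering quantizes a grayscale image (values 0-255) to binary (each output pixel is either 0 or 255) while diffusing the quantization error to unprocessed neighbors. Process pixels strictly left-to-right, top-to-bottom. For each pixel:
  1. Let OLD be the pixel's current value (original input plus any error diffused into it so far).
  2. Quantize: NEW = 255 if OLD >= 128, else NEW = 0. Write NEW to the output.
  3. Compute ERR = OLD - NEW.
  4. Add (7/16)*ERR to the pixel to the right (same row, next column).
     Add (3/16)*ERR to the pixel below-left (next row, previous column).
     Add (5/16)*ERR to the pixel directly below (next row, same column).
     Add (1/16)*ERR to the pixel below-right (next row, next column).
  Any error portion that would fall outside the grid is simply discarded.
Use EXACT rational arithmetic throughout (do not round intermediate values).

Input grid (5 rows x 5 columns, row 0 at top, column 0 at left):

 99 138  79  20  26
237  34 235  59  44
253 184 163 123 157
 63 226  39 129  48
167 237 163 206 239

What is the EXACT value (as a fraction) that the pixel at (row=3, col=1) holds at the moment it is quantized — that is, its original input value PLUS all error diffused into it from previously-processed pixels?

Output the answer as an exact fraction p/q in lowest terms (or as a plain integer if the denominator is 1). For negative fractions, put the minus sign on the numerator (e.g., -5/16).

Answer: 28443530679/134217728

Derivation:
(0,0): OLD=99 → NEW=0, ERR=99
(0,1): OLD=2901/16 → NEW=255, ERR=-1179/16
(0,2): OLD=11971/256 → NEW=0, ERR=11971/256
(0,3): OLD=165717/4096 → NEW=0, ERR=165717/4096
(0,4): OLD=2863955/65536 → NEW=0, ERR=2863955/65536
(1,0): OLD=65055/256 → NEW=255, ERR=-225/256
(1,1): OLD=52313/2048 → NEW=0, ERR=52313/2048
(1,2): OLD=17286349/65536 → NEW=255, ERR=574669/65536
(1,3): OLD=22700617/262144 → NEW=0, ERR=22700617/262144
(1,4): OLD=411338683/4194304 → NEW=0, ERR=411338683/4194304
(2,0): OLD=8438243/32768 → NEW=255, ERR=82403/32768
(2,1): OLD=204128113/1048576 → NEW=255, ERR=-63258767/1048576
(2,2): OLD=2637040019/16777216 → NEW=255, ERR=-1641150061/16777216
(2,3): OLD=33876887561/268435456 → NEW=0, ERR=33876887561/268435456
(2,4): OLD=1066321888767/4294967296 → NEW=255, ERR=-28894771713/4294967296
(3,0): OLD=880372787/16777216 → NEW=0, ERR=880372787/16777216
(3,1): OLD=28443530679/134217728 → NEW=255, ERR=-5781989961/134217728
Target (3,1): original=226, with diffused error = 28443530679/134217728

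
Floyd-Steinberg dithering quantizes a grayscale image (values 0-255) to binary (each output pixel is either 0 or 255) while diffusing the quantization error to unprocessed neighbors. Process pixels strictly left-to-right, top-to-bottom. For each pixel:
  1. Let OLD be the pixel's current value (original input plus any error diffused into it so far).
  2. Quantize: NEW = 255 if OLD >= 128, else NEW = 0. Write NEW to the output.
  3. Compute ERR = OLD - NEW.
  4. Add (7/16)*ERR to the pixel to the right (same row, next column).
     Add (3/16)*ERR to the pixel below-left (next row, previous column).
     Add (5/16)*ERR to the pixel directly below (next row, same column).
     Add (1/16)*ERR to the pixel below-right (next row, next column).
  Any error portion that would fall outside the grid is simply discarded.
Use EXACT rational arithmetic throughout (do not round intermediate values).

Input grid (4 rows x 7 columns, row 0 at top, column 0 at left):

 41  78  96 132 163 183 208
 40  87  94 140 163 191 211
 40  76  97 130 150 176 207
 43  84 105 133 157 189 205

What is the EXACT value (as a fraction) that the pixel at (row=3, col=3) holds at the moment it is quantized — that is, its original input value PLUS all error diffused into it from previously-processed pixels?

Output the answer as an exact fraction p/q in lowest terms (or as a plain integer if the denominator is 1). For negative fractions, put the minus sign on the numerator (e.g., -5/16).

(0,0): OLD=41 → NEW=0, ERR=41
(0,1): OLD=1535/16 → NEW=0, ERR=1535/16
(0,2): OLD=35321/256 → NEW=255, ERR=-29959/256
(0,3): OLD=330959/4096 → NEW=0, ERR=330959/4096
(0,4): OLD=12999081/65536 → NEW=255, ERR=-3712599/65536
(0,5): OLD=165901215/1048576 → NEW=255, ERR=-101485665/1048576
(0,6): OLD=2779261273/16777216 → NEW=255, ERR=-1498928807/16777216
(1,0): OLD=18125/256 → NEW=0, ERR=18125/256
(1,1): OLD=263323/2048 → NEW=255, ERR=-258917/2048
(1,2): OLD=1524663/65536 → NEW=0, ERR=1524663/65536
(1,3): OLD=41285675/262144 → NEW=255, ERR=-25561045/262144
(1,4): OLD=1502237537/16777216 → NEW=0, ERR=1502237537/16777216
(1,5): OLD=24110384945/134217728 → NEW=255, ERR=-10115135695/134217728
(1,6): OLD=309365782463/2147483648 → NEW=255, ERR=-238242547777/2147483648
(2,0): OLD=1258969/32768 → NEW=0, ERR=1258969/32768
(2,1): OLD=65104611/1048576 → NEW=0, ERR=65104611/1048576
(2,2): OLD=1765797225/16777216 → NEW=0, ERR=1765797225/16777216
(2,3): OLD=21987340897/134217728 → NEW=255, ERR=-12238179743/134217728
(2,4): OLD=126556064177/1073741824 → NEW=0, ERR=126556064177/1073741824
(2,5): OLD=6487446757051/34359738368 → NEW=255, ERR=-2274286526789/34359738368
(2,6): OLD=76230569227213/549755813888 → NEW=255, ERR=-63957163314227/549755813888
(3,0): OLD=1118169161/16777216 → NEW=0, ERR=1118169161/16777216
(3,1): OLD=20763057557/134217728 → NEW=255, ERR=-13462463083/134217728
(3,2): OLD=86749640719/1073741824 → NEW=0, ERR=86749640719/1073741824
(3,3): OLD=723830527929/4294967296 → NEW=255, ERR=-371386132551/4294967296
Target (3,3): original=133, with diffused error = 723830527929/4294967296

Answer: 723830527929/4294967296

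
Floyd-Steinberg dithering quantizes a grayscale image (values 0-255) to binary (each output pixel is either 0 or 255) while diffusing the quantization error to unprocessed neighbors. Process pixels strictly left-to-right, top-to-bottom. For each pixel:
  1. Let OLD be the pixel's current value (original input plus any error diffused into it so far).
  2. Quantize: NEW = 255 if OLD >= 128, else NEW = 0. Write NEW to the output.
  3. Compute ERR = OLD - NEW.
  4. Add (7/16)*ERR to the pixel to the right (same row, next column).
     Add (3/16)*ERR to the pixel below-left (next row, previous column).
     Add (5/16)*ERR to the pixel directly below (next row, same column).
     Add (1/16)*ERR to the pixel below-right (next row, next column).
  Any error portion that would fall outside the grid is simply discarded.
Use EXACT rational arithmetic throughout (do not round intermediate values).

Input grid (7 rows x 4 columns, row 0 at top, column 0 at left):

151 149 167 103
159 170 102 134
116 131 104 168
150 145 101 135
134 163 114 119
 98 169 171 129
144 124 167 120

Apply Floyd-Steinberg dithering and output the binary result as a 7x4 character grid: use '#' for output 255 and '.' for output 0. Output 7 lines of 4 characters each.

(0,0): OLD=151 → NEW=255, ERR=-104
(0,1): OLD=207/2 → NEW=0, ERR=207/2
(0,2): OLD=6793/32 → NEW=255, ERR=-1367/32
(0,3): OLD=43167/512 → NEW=0, ERR=43167/512
(1,0): OLD=4669/32 → NEW=255, ERR=-3491/32
(1,1): OLD=35867/256 → NEW=255, ERR=-29413/256
(1,2): OLD=496935/8192 → NEW=0, ERR=496935/8192
(1,3): OLD=24145601/131072 → NEW=255, ERR=-9277759/131072
(2,0): OLD=247257/4096 → NEW=0, ERR=247257/4096
(2,1): OLD=16523059/131072 → NEW=0, ERR=16523059/131072
(2,2): OLD=41328411/262144 → NEW=255, ERR=-25518309/262144
(2,3): OLD=449139239/4194304 → NEW=0, ERR=449139239/4194304
(3,0): OLD=403703097/2097152 → NEW=255, ERR=-131070663/2097152
(3,1): OLD=4783898887/33554432 → NEW=255, ERR=-3772481273/33554432
(3,2): OLD=26494120281/536870912 → NEW=0, ERR=26494120281/536870912
(3,3): OLD=1580287628015/8589934592 → NEW=255, ERR=-610145692945/8589934592
(4,0): OLD=50137605349/536870912 → NEW=0, ERR=50137605349/536870912
(4,1): OLD=747626172607/4294967296 → NEW=255, ERR=-347590487873/4294967296
(4,2): OLD=10125111203343/137438953472 → NEW=0, ERR=10125111203343/137438953472
(4,3): OLD=290530385190425/2199023255552 → NEW=255, ERR=-270220544975335/2199023255552
(5,0): OLD=7697241470469/68719476736 → NEW=0, ERR=7697241470469/68719476736
(5,1): OLD=466992393294547/2199023255552 → NEW=255, ERR=-93758536871213/2199023255552
(5,2): OLD=80962481260035/549755813888 → NEW=255, ERR=-59225251281405/549755813888
(5,3): OLD=1691376017956801/35184372088832 → NEW=0, ERR=1691376017956801/35184372088832
(6,0): OLD=6016832605453209/35184372088832 → NEW=255, ERR=-2955182277198951/35184372088832
(6,1): OLD=34188574721003359/562949953421312 → NEW=0, ERR=34188574721003359/562949953421312
(6,2): OLD=1497472875450871497/9007199254740992 → NEW=255, ERR=-799362934508081463/9007199254740992
(6,3): OLD=12892896813536300159/144115188075855872 → NEW=0, ERR=12892896813536300159/144115188075855872
Row 0: #.#.
Row 1: ##.#
Row 2: ..#.
Row 3: ##.#
Row 4: .#.#
Row 5: .##.
Row 6: #.#.

Answer: #.#.
##.#
..#.
##.#
.#.#
.##.
#.#.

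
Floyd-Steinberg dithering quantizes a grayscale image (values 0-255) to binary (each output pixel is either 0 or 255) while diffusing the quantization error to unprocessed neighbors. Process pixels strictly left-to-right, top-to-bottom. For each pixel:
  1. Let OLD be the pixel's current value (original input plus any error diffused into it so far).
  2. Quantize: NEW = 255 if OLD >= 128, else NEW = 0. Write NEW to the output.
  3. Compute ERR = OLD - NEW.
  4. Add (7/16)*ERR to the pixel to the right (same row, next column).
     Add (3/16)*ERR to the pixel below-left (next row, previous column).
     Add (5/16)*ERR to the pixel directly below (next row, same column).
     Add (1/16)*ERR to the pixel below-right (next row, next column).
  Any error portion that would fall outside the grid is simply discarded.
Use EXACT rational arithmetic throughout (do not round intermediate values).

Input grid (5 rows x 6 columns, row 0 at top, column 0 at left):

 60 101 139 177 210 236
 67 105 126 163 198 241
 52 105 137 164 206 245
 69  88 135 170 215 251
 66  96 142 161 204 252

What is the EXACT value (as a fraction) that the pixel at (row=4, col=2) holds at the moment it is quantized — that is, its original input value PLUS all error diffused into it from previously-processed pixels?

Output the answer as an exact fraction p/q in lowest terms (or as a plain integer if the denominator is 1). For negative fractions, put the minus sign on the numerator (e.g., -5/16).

Answer: 29324515688195/274877906944

Derivation:
(0,0): OLD=60 → NEW=0, ERR=60
(0,1): OLD=509/4 → NEW=0, ERR=509/4
(0,2): OLD=12459/64 → NEW=255, ERR=-3861/64
(0,3): OLD=154221/1024 → NEW=255, ERR=-106899/1024
(0,4): OLD=2692347/16384 → NEW=255, ERR=-1485573/16384
(0,5): OLD=51466973/262144 → NEW=255, ERR=-15379747/262144
(1,0): OLD=7015/64 → NEW=0, ERR=7015/64
(1,1): OLD=94801/512 → NEW=255, ERR=-35759/512
(1,2): OLD=1064485/16384 → NEW=0, ERR=1064485/16384
(1,3): OLD=9045953/65536 → NEW=255, ERR=-7665727/65536
(1,4): OLD=423480611/4194304 → NEW=0, ERR=423480611/4194304
(1,5): OLD=17526914053/67108864 → NEW=255, ERR=414153733/67108864
(2,0): OLD=599307/8192 → NEW=0, ERR=599307/8192
(2,1): OLD=35183273/262144 → NEW=255, ERR=-31663447/262144
(2,2): OLD=327836987/4194304 → NEW=0, ERR=327836987/4194304
(2,3): OLD=6195314979/33554432 → NEW=255, ERR=-2361065181/33554432
(2,4): OLD=215407108841/1073741824 → NEW=255, ERR=-58397056279/1073741824
(2,5): OLD=3941831891183/17179869184 → NEW=255, ERR=-439034750737/17179869184
(3,0): OLD=290305755/4194304 → NEW=0, ERR=290305755/4194304
(3,1): OLD=3347500351/33554432 → NEW=0, ERR=3347500351/33554432
(3,2): OLD=48943719149/268435456 → NEW=255, ERR=-19507322131/268435456
(3,3): OLD=1905337412487/17179869184 → NEW=0, ERR=1905337412487/17179869184
(3,4): OLD=32619188876583/137438953472 → NEW=255, ERR=-2427744258777/137438953472
(3,5): OLD=509924414098921/2199023255552 → NEW=255, ERR=-50826516066839/2199023255552
(4,0): OLD=57088211445/536870912 → NEW=0, ERR=57088211445/536870912
(4,1): OLD=1412166432881/8589934592 → NEW=255, ERR=-778266888079/8589934592
(4,2): OLD=29324515688195/274877906944 → NEW=0, ERR=29324515688195/274877906944
Target (4,2): original=142, with diffused error = 29324515688195/274877906944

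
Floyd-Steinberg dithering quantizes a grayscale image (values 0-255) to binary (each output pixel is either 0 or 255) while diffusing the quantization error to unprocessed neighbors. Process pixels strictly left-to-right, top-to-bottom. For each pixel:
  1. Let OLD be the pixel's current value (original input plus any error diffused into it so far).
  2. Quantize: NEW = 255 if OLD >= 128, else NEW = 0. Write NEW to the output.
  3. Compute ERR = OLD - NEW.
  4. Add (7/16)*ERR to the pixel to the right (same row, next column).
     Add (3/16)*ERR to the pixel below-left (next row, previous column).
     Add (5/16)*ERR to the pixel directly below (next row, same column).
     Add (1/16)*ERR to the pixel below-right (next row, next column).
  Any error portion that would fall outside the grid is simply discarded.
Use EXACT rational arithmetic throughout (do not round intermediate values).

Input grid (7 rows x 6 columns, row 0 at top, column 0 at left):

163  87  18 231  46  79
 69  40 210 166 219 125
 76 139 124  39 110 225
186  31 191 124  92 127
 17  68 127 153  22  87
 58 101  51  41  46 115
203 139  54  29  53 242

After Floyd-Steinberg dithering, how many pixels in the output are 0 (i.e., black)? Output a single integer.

(0,0): OLD=163 → NEW=255, ERR=-92
(0,1): OLD=187/4 → NEW=0, ERR=187/4
(0,2): OLD=2461/64 → NEW=0, ERR=2461/64
(0,3): OLD=253771/1024 → NEW=255, ERR=-7349/1024
(0,4): OLD=702221/16384 → NEW=0, ERR=702221/16384
(0,5): OLD=25624923/262144 → NEW=0, ERR=25624923/262144
(1,0): OLD=3137/64 → NEW=0, ERR=3137/64
(1,1): OLD=39687/512 → NEW=0, ERR=39687/512
(1,2): OLD=4218963/16384 → NEW=255, ERR=41043/16384
(1,3): OLD=11487991/65536 → NEW=255, ERR=-5223689/65536
(1,4): OLD=903460389/4194304 → NEW=255, ERR=-166087131/4194304
(1,5): OLD=9455760499/67108864 → NEW=255, ERR=-7656999821/67108864
(2,0): OLD=867133/8192 → NEW=0, ERR=867133/8192
(2,1): OLD=55853999/262144 → NEW=255, ERR=-10992721/262144
(2,2): OLD=404063565/4194304 → NEW=0, ERR=404063565/4194304
(2,3): OLD=1643177893/33554432 → NEW=0, ERR=1643177893/33554432
(2,4): OLD=99509063663/1073741824 → NEW=0, ERR=99509063663/1073741824
(2,5): OLD=3906955720825/17179869184 → NEW=255, ERR=-473910921095/17179869184
(3,0): OLD=885903661/4194304 → NEW=255, ERR=-183643859/4194304
(3,1): OLD=785806441/33554432 → NEW=0, ERR=785806441/33554432
(3,2): OLD=63863998635/268435456 → NEW=255, ERR=-4587042645/268435456
(3,3): OLD=2666742511265/17179869184 → NEW=255, ERR=-1714124130655/17179869184
(3,4): OLD=10335098967617/137438953472 → NEW=0, ERR=10335098967617/137438953472
(3,5): OLD=345402369533487/2199023255552 → NEW=255, ERR=-215348560632273/2199023255552
(4,0): OLD=4138470467/536870912 → NEW=0, ERR=4138470467/536870912
(4,1): OLD=624920690983/8589934592 → NEW=0, ERR=624920690983/8589934592
(4,2): OLD=37450490715077/274877906944 → NEW=255, ERR=-32643375555643/274877906944
(4,3): OLD=364581018994233/4398046511104 → NEW=0, ERR=364581018994233/4398046511104
(4,4): OLD=4022888198445641/70368744177664 → NEW=0, ERR=4022888198445641/70368744177664
(4,5): OLD=96949310254683999/1125899906842624 → NEW=0, ERR=96949310254683999/1125899906842624
(5,0): OLD=10177299011685/137438953472 → NEW=0, ERR=10177299011685/137438953472
(5,1): OLD=590860964554549/4398046511104 → NEW=255, ERR=-530640895776971/4398046511104
(5,2): OLD=-661723955531689/35184372088832 → NEW=0, ERR=-661723955531689/35184372088832
(5,3): OLD=69776202775734893/1125899906842624 → NEW=0, ERR=69776202775734893/1125899906842624
(5,4): OLD=252888434796067805/2251799813685248 → NEW=0, ERR=252888434796067805/2251799813685248
(5,5): OLD=7011756225650431457/36028797018963968 → NEW=255, ERR=-2175587014185380383/36028797018963968
(6,0): OLD=14321300222604479/70368744177664 → NEW=255, ERR=-3622729542699841/70368744177664
(6,1): OLD=89930141950860755/1125899906842624 → NEW=0, ERR=89930141950860755/1125899906842624
(6,2): OLD=392474304822820571/4503599627370496 → NEW=0, ERR=392474304822820571/4503599627370496
(6,3): OLD=7665144358842702639/72057594037927936 → NEW=0, ERR=7665144358842702639/72057594037927936
(6,4): OLD=146635154715967407855/1152921504606846976 → NEW=0, ERR=146635154715967407855/1152921504606846976
(6,5): OLD=5271943105195409200937/18446744073709551616 → NEW=255, ERR=568023366399473538857/18446744073709551616
Output grid:
  Row 0: #..#..  (4 black, running=4)
  Row 1: ..####  (2 black, running=6)
  Row 2: .#...#  (4 black, running=10)
  Row 3: #.##.#  (2 black, running=12)
  Row 4: ..#...  (5 black, running=17)
  Row 5: .#...#  (4 black, running=21)
  Row 6: #....#  (4 black, running=25)

Answer: 25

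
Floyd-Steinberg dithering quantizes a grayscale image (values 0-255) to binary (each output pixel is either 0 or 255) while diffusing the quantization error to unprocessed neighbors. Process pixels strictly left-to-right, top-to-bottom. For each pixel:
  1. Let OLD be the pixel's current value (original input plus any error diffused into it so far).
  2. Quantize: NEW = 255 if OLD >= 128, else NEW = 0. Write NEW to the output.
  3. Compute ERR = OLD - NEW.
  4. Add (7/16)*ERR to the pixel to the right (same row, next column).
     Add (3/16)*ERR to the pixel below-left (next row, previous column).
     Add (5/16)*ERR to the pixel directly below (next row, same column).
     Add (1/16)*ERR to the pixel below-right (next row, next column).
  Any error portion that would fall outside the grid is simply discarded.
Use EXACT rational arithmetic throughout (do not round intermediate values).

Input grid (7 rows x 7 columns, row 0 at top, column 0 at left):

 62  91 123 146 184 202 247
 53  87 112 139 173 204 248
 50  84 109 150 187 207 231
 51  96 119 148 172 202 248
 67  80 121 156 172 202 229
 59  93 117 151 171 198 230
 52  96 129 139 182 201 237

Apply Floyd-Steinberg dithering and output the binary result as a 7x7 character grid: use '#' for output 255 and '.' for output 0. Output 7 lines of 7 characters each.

(0,0): OLD=62 → NEW=0, ERR=62
(0,1): OLD=945/8 → NEW=0, ERR=945/8
(0,2): OLD=22359/128 → NEW=255, ERR=-10281/128
(0,3): OLD=227041/2048 → NEW=0, ERR=227041/2048
(0,4): OLD=7618599/32768 → NEW=255, ERR=-737241/32768
(0,5): OLD=100745489/524288 → NEW=255, ERR=-32947951/524288
(0,6): OLD=1841350519/8388608 → NEW=255, ERR=-297744521/8388608
(1,0): OLD=12099/128 → NEW=0, ERR=12099/128
(1,1): OLD=157781/1024 → NEW=255, ERR=-103339/1024
(1,2): OLD=2323833/32768 → NEW=0, ERR=2323833/32768
(1,3): OLD=25615621/131072 → NEW=255, ERR=-7807739/131072
(1,4): OLD=1132911855/8388608 → NEW=255, ERR=-1006183185/8388608
(1,5): OLD=8309665439/67108864 → NEW=0, ERR=8309665439/67108864
(1,6): OLD=308328511857/1073741824 → NEW=255, ERR=34524346737/1073741824
(2,0): OLD=993143/16384 → NEW=0, ERR=993143/16384
(2,1): OLD=51478797/524288 → NEW=0, ERR=51478797/524288
(2,2): OLD=1314014055/8388608 → NEW=255, ERR=-825080985/8388608
(2,3): OLD=4717483759/67108864 → NEW=0, ERR=4717483759/67108864
(2,4): OLD=107248106975/536870912 → NEW=255, ERR=-29653975585/536870912
(2,5): OLD=3780632090549/17179869184 → NEW=255, ERR=-600234551371/17179869184
(2,6): OLD=64184376735811/274877906944 → NEW=255, ERR=-5909489534909/274877906944
(3,0): OLD=741158279/8388608 → NEW=0, ERR=741158279/8388608
(3,1): OLD=10112279931/67108864 → NEW=255, ERR=-7000480389/67108864
(3,2): OLD=33255206113/536870912 → NEW=0, ERR=33255206113/536870912
(3,3): OLD=387757250743/2147483648 → NEW=255, ERR=-159851079497/2147483648
(3,4): OLD=32989675637127/274877906944 → NEW=0, ERR=32989675637127/274877906944
(3,5): OLD=519201528244485/2199023255552 → NEW=255, ERR=-41549401921275/2199023255552
(3,6): OLD=8121668860609563/35184372088832 → NEW=255, ERR=-850346022042597/35184372088832
(4,0): OLD=80585592201/1073741824 → NEW=0, ERR=80585592201/1073741824
(4,1): OLD=1672849745397/17179869184 → NEW=0, ERR=1672849745397/17179869184
(4,2): OLD=44662459048571/274877906944 → NEW=255, ERR=-25431407222149/274877906944
(4,3): OLD=260883203370169/2199023255552 → NEW=0, ERR=260883203370169/2199023255552
(4,4): OLD=4454572868593307/17592186044416 → NEW=255, ERR=-31434572732773/17592186044416
(4,5): OLD=111623494834568667/562949953421312 → NEW=255, ERR=-31928743287865893/562949953421312
(4,6): OLD=1760483097665371757/9007199254740992 → NEW=255, ERR=-536352712293581203/9007199254740992
(5,0): OLD=27683193121967/274877906944 → NEW=0, ERR=27683193121967/274877906944
(5,1): OLD=340482173477605/2199023255552 → NEW=255, ERR=-220268756688155/2199023255552
(5,2): OLD=1277104163105811/17592186044416 → NEW=0, ERR=1277104163105811/17592186044416
(5,3): OLD=30077932489720319/140737488355328 → NEW=255, ERR=-5810127040888321/140737488355328
(5,4): OLD=1343517853977758549/9007199254740992 → NEW=255, ERR=-953317955981194411/9007199254740992
(5,5): OLD=8841064723000953477/72057594037927936 → NEW=0, ERR=8841064723000953477/72057594037927936
(5,6): OLD=301518411487991396395/1152921504606846976 → NEW=255, ERR=7523427813245417515/1152921504606846976
(6,0): OLD=2276108803433479/35184372088832 → NEW=0, ERR=2276108803433479/35184372088832
(6,1): OLD=63560530315674547/562949953421312 → NEW=0, ERR=63560530315674547/562949953421312
(6,2): OLD=1685078755965412025/9007199254740992 → NEW=255, ERR=-611757053993540935/9007199254740992
(6,3): OLD=5842197287535754471/72057594037927936 → NEW=0, ERR=5842197287535754471/72057594037927936
(6,4): OLD=29517848217002086821/144115188075855872 → NEW=255, ERR=-7231524742341160539/144115188075855872
(6,5): OLD=3910660936158734530729/18446744073709551616 → NEW=255, ERR=-793258802637201131351/18446744073709551616
(6,6): OLD=67262428703194089299727/295147905179352825856 → NEW=255, ERR=-8000287117540881293553/295147905179352825856
Row 0: ..#.###
Row 1: .#.##.#
Row 2: ..#.###
Row 3: .#.#.##
Row 4: ..#.###
Row 5: .#.##.#
Row 6: ..#.###

Answer: ..#.###
.#.##.#
..#.###
.#.#.##
..#.###
.#.##.#
..#.###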